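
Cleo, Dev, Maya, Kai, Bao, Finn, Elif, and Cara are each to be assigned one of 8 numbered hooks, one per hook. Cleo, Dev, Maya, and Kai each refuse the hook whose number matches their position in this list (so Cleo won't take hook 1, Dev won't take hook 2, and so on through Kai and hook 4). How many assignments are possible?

Let Aᵢ (for 1 ≤ i ≤ 4) be the placements that put person i in their forbidden hook. Any j of these fix j positions, leaving (8−j)! ways to fill the rest, and there are C(4,j) ways to pick which j.
By inclusion–exclusion, the number of valid placements is Σ_{j=0}^{4} (−1)^j C(4,j)·(8−j)!.
Computing: 40320 − 20160 + 4320 − 480 + 24 = 24024.

24024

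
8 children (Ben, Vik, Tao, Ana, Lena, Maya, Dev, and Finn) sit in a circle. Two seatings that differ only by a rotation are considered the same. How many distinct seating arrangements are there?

Around a circle, 8 distinct people have 8!/8 = (7)! = 5040 rotationally distinct seatings.

5040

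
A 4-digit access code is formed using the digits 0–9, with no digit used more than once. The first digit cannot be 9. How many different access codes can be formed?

The first digit has 10−1 = 9 choices (anything except 9).
The remaining 3 digits are filled from the other 9 symbols without repetition: 9 × 8 × 7 = 504.
Total: 9 × 504 = 4536.

4536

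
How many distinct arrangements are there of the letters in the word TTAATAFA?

Letter multiplicities in TTAATAFA: A×4, F×1, T×3.
Dividing 8! = 40320 by 4!·3! = 144 for the repeated letters gives 280.

280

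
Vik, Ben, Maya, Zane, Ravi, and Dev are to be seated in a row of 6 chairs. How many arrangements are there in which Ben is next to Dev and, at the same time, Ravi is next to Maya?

Treat {Ben,Dev} as one block (2 orders) and {Ravi,Maya} as another (2 orders).
That leaves 4 units to arrange: 2 × 2 × 4! = 4 × 24 = 96.

96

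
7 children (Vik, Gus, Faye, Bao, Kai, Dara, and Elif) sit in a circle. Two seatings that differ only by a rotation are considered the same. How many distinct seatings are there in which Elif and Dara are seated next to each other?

Glue Elif and Dara into a block (2 internal orders). Seating 6 units around a circle gives (5)! arrangements.
So 2 × (5)! = 2 × 120 = 240.

240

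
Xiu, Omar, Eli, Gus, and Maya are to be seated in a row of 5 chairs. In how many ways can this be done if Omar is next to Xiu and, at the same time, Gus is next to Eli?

Treat {Omar,Xiu} as one block (2 orders) and {Gus,Eli} as another (2 orders).
That leaves 3 units to arrange: 2 × 2 × 3! = 4 × 6 = 24.

24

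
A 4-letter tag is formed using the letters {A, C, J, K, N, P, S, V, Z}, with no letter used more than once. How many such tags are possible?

This is a permutation of 4 out of 9: P(9,4) = 9!/5!.
9 × 8 × 7 × 6 = 3024.

3024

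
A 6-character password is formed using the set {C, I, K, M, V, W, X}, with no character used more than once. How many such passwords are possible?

This is a permutation of 6 out of 7: P(7,6) = 7!/1!.
That product is 7 × 6 × 5 × 4 × 3 × 2 = 5040.

5040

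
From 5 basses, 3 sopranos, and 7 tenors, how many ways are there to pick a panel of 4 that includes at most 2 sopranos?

1353

Split by how many sopranos are chosen (0 through 2).
Sum: C(3,0)·C(12,4) + C(3,1)·C(12,3) + C(3,2)·C(12,2) = 495 + 660 + 198 = 1353.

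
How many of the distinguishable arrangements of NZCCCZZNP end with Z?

With the last slot taken by Z, it remains to arrange the other 8 letters (NCCCZZNP).
Those 8 letters have C appearing 3 times, N appearing twice, and Z appearing twice, giving (8)!/(3!·2!·2!) = 1680.

1680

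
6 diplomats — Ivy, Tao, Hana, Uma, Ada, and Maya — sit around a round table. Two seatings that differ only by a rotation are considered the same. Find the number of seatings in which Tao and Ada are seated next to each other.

Treat {Tao, Ada} as one unit (2 internal orders) and seat the resulting 5 units around the table: (4)! circular arrangements.
So 2 × (4)! = 2 × 24 = 48.

48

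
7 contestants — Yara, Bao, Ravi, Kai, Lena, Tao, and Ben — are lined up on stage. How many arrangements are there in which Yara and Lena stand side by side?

1440

Glue Yara and Lena into one block (2 internal orders), leaving 6 units to arrange in a row.
That gives 2 × 6! = 2 × 720 = 1440.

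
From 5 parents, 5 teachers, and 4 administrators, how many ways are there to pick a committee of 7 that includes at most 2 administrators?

Split by how many administrators are chosen (0 through 2).
Sum: C(4,0)·C(10,7) + C(4,1)·C(10,6) + C(4,2)·C(10,5) = 120 + 840 + 1512 = 2472.

2472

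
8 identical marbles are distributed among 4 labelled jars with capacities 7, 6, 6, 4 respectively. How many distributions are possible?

By stars and bars, unrestricted non-negative solutions to x_1+…+x_4 = 8 number C(8+3,3) = 165.
Subtract solutions that violate a single cap (substitute x_i' = x_i − (cap_i+1)): x_1 ≥ 8 gives C(3,3) = 1; x_2 ≥ 7 gives C(4,3) = 4; x_3 ≥ 7 gives C(4,3) = 4; x_4 ≥ 5 gives C(6,3) = 20. Together 29.
No two caps can be exceeded simultaneously, so the pair terms are all 0.
By inclusion–exclusion the count is 165 − 29 + 0 = 136.

136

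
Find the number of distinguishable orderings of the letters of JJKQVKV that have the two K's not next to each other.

450

There are 7!/(2!·2!·2!) = 630 arrangements of JJKQVKV in total.
Arrangements with the K's together: treat KK as one letter, giving (6)!/(2!·2!) = 180.
Hence 630 − 180 = 450.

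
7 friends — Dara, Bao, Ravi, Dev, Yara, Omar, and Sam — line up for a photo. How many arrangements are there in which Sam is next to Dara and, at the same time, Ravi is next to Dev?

Treat {Sam,Dara} as one block (2 orders) and {Ravi,Dev} as another (2 orders).
That leaves 5 units to arrange: 2 × 2 × 5! = 4 × 120 = 480.

480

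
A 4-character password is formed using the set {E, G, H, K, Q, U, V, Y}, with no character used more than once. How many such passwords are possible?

1680

Choose and order 4 of the 8 symbols: the first character has 8 options, the next 7, then 6, 5.
8 × 7 × 6 × 5 = 1680.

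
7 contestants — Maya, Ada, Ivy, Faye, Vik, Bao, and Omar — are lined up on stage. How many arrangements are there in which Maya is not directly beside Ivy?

3600

Of the 7! = 5040 arrangements, those with Maya and Ivy adjacent number 2 × 6! = 1440 (treat the pair as a block with 2 internal orders).
Complementary counting: 5040 − 1440 = 3600.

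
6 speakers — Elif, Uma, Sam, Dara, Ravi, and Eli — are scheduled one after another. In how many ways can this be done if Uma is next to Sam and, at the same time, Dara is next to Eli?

Treat {Uma,Sam} as one block (2 orders) and {Dara,Eli} as another (2 orders).
That leaves 4 units to arrange: 2 × 2 × 4! = 4 × 24 = 96.

96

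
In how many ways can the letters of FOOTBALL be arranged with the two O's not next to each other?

There are 8!/(2!·2!) = 10080 arrangements of FOOTBALL in total.
If the two O's are adjacent, glue them into one block, leaving 7 items to arrange: (7)!/(2!) = 2520 ways.
Subtracting, 10080 − 2520 = 7560 arrangements keep the O's apart.

7560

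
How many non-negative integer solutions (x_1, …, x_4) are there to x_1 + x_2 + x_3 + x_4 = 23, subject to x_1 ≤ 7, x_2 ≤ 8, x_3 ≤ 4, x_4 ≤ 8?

By stars and bars, unrestricted non-negative solutions to x_1+…+x_4 = 23 number C(23+3,3) = 2600.
Subtract solutions that violate a single cap (substitute x_i' = x_i − (cap_i+1)): x_1 ≥ 8 gives C(18,3) = 816; x_2 ≥ 9 gives C(17,3) = 680; x_3 ≥ 5 gives C(21,3) = 1330; x_4 ≥ 9 gives C(17,3) = 680. Together 3506.
Add back pairs where two caps are both exceeded: 84 + 286 + 84 + 220 + 56 + 220 = 950.
Subtract triples: 4 + 0 + 4 + 1 = 9.
By inclusion–exclusion the count is 2600 − 3506 + 950 − 9 = 35.

35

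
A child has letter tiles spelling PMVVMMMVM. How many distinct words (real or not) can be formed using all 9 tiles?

The 9 letters of PMVVMMMVM have repeats: M appearing 5 times and V appearing 3 times.
Dividing 9! = 362880 by 5!·3! = 720 for the repeated letters gives 504.

504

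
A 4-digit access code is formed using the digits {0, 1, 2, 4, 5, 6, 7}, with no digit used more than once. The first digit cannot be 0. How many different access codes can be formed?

The first digit has 7−1 = 6 choices (anything except 0).
The remaining 3 digits are filled from the other 6 symbols without repetition: 6 × 5 × 4 = 120.
Total: 6 × 120 = 720.

720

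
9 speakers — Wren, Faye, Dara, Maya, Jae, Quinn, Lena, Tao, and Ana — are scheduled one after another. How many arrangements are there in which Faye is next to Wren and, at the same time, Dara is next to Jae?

Treat {Faye,Wren} as one block (2 orders) and {Dara,Jae} as another (2 orders).
That leaves 7 units to arrange: 2 × 2 × 7! = 4 × 5040 = 20160.

20160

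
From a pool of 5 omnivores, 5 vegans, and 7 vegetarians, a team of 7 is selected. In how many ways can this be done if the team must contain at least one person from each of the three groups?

Unrestricted: C(17,7) = 19448 ways to pick any 7 of the 17.
Subtract selections that omit an entire group: no omnivores → C(12,7) = 792; no vegans → C(12,7) = 792; no vegetarians → C(10,7) = 120.
Add back selections omitting two groups (i.e. drawn from a single group): C(5,7) + C(5,7) + C(7,7) = 1.
By inclusion–exclusion: 19448 − 1704 + 1 = 17745.

17745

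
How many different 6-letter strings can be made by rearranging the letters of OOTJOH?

The 6 letters of OOTJOH have repeats: O appearing 3 times.
So there are 6! / (3!) = 120 distinguishable arrangements.

120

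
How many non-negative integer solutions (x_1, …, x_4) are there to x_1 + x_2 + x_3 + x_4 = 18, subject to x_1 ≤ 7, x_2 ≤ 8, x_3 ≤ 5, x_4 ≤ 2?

Ignoring the caps, the number of non-negative solutions to x_1+…+x_4 = 18 is C(21,3) = 1330.
Subtract solutions that violate a single cap (substitute x_i' = x_i − (cap_i+1)): x_1 ≥ 8 gives C(13,3) = 286; x_2 ≥ 9 gives C(12,3) = 220; x_3 ≥ 6 gives C(15,3) = 455; x_4 ≥ 3 gives C(18,3) = 816. Together 1777.
Add back pairs where two caps are both exceeded: 4 + 35 + 120 + 20 + 84 + 220 = 483.
Subtract triples: 0 + 0 + 4 + 1 = 5.
By inclusion–exclusion the count is 1330 − 1777 + 483 − 5 = 31.

31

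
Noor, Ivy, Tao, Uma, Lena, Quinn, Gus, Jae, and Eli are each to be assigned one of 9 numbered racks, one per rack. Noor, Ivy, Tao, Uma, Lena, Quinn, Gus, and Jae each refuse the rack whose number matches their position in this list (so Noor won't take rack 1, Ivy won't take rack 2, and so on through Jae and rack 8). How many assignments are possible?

Let Aᵢ (for 1 ≤ i ≤ 8) be the placements that put person i in their forbidden rack. Any j of these fix j positions, leaving (9−j)! ways to fill the rest, and there are C(8,j) ways to pick which j.
By inclusion–exclusion, the number of valid placements is Σ_{j=0}^{8} (−1)^j C(8,j)·(9−j)!.
Computing: 362880 − 322560 + 141120 − 40320 + 8400 − 1344 + 168 − 16 + 1 = 148329.

148329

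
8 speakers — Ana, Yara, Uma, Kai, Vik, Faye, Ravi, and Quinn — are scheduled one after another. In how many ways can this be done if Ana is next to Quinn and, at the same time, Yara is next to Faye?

Treat {Ana,Quinn} as one block (2 orders) and {Yara,Faye} as another (2 orders).
That leaves 6 units to arrange: 2 × 2 × 6! = 4 × 720 = 2880.

2880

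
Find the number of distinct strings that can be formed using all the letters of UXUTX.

30

Letter multiplicities in UXUTX: T×1, U×2, X×2.
The number of distinct arrangements is 5!/(2!·2!) = 120/4 = 30.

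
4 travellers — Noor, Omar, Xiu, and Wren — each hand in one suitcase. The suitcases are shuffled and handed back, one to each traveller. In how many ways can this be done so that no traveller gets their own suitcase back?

Count assignments avoiding every fixed point. For any j of the 4 travellers fixed to their own suitcase, the other 4−j can be arranged in (4−j)! ways.
By inclusion–exclusion this is Σ_{j=0}^{4} (−1)^j C(4,j)·(4−j)!.
Computing: 24 − 24 + 12 − 4 + 1 = 9.

9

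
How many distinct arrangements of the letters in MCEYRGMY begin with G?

1260

Fix G in the first position and arrange the remaining 7 letters.
Those 7 letters have M appearing twice and Y appearing twice, giving (7)!/(2!·2!) = 1260.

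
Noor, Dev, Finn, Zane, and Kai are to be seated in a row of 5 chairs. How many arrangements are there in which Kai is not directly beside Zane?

Of the 5! = 120 arrangements, those with Kai and Zane adjacent number 2 × 4! = 48 (treat the pair as a block with 2 internal orders).
Complementary counting: 120 − 48 = 72.

72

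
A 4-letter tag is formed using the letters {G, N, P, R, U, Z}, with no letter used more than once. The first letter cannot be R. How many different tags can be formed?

The first letter has 6−1 = 5 choices (anything except R).
The remaining 3 letters are filled from the other 5 symbols without repetition: 5 × 4 × 3 = 60.
Total: 5 × 60 = 300.

300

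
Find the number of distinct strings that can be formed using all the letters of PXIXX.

20

The 5 letters of PXIXX have repeats: X appearing 3 times.
So there are 5! / (3!) = 20 distinguishable arrangements.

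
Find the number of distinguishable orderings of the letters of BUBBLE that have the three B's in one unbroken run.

Treat the 3 copies of B as a single block. The multiset to arrange is then {BBB, E, L, U}, 4 items in all.
All 4 items are distinct, so there are (4)! = 24 arrangements.

24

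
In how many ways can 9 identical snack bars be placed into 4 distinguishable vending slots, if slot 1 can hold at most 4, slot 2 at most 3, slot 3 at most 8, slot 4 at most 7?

Without the upper bounds there are C(12,3) = 220 ways to split 9 among 4 vending slots.
Subtract solutions that violate a single cap (substitute x_i' = x_i − (cap_i+1)): x_1 ≥ 5 gives C(7,3) = 35; x_2 ≥ 4 gives C(8,3) = 56; x_3 ≥ 9 gives C(3,3) = 1; x_4 ≥ 8 gives C(4,3) = 4. Together 96.
Add back pairs where two caps are both exceeded: 1 + 0 + 0 + 0 + 0 + 0 = 1.
By inclusion–exclusion the count is 220 − 96 + 1 = 125.

125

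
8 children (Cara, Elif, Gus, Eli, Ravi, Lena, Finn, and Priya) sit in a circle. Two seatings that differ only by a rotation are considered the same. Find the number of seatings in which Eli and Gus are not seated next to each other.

All circular seatings of 8 people number (7)! = 5040.
Seatings with Eli beside Gus: treat them as a block with 2 internal orders, giving 2 × (6)! = 1440.
Subtracting, 5040 − 1440 = 3600.

3600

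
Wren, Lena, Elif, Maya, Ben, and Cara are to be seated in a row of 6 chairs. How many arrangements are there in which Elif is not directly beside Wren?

480

There are 6! = 720 arrangements in all. If Elif and Wren are adjacent, merging them into one block gives 2·(5)! = 240 arrangements.
So 720 − 240 = 480 arrangements keep them apart.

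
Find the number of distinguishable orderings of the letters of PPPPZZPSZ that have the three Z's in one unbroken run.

Treat the 3 copies of Z as a single block. The multiset to arrange is then {ZZZ, P, P, P, P, P, S}, 7 items in all.
That gives (7)!/(5!) = 42 arrangements.

42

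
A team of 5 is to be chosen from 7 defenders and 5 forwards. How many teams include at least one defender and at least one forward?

Total 5-person selections from all 12: C(12,5) = 792.
Subtract selections that omit an entire group: no defenders → C(5,5) = 1; no forwards → C(7,5) = 21.
Both groups omitted at once is impossible, so 792 − 22 = 770.

770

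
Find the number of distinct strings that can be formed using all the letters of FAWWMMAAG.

Letter multiplicities in FAWWMMAAG: A×3, F×1, G×1, M×2, W×2.
Dividing 9! = 362880 by 3!·2!·2! = 24 for the repeated letters gives 15120.

15120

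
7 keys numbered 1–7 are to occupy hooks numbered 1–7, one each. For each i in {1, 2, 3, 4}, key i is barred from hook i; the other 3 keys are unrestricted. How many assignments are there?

2790

Let Aᵢ (for 1 ≤ i ≤ 4) be the placements that put key i in its forbidden hook. Any j of these fix j positions, leaving (7−j)! ways to fill the rest, and there are C(4,j) ways to pick which j.
By inclusion–exclusion, the number of valid placements is Σ_{j=0}^{4} (−1)^j C(4,j)·(7−j)!.
Computing: 5040 − 2880 + 720 − 96 + 6 = 2790.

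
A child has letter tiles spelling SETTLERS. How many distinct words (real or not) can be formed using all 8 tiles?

SETTLERS has 8 letters with E appearing twice, S appearing twice, and T appearing twice.
Dividing 8! = 40320 by 2!·2!·2! = 8 for the repeated letters gives 5040.

5040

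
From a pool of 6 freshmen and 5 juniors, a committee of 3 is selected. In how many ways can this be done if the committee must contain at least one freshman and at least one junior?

135

With no constraint there are C(11,3) = 165 possible selections.
Subtract selections that omit an entire group: no freshmen → C(5,3) = 10; no juniors → C(6,3) = 20.
Both groups omitted at once is impossible, so 165 − 30 = 135.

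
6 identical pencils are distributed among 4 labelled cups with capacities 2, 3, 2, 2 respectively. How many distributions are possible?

By stars and bars, unrestricted non-negative solutions to x_1+…+x_4 = 6 number C(6+3,3) = 84.
Subtract solutions that violate a single cap (substitute x_i' = x_i − (cap_i+1)): x_1 ≥ 3 gives C(6,3) = 20; x_2 ≥ 4 gives C(5,3) = 10; x_3 ≥ 3 gives C(6,3) = 20; x_4 ≥ 3 gives C(6,3) = 20. Together 70.
Add back pairs where two caps are both exceeded: 0 + 1 + 1 + 0 + 0 + 1 = 3.
By inclusion–exclusion the count is 84 − 70 + 3 = 17.

17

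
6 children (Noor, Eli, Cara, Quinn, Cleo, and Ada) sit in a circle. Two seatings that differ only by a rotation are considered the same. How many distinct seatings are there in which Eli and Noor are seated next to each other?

48

Glue Eli and Noor into a block (2 internal orders). Seating 5 units around a circle gives (4)! arrangements.
So 2 × (4)! = 2 × 24 = 48.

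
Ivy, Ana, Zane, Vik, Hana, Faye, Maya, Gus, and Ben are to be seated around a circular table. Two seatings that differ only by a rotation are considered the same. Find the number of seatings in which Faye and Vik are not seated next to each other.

30240

All circular seatings of 9 people number (8)! = 40320.
Those with Faye next to Vik: fuse the pair into one unit and seat 8 units around a circle — 2·(7)! = 10080.
Subtracting, 40320 − 10080 = 30240.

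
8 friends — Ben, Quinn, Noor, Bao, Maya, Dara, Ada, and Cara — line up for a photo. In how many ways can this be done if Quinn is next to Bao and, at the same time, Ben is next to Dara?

Treat {Quinn,Bao} as one block (2 orders) and {Ben,Dara} as another (2 orders).
That leaves 6 units to arrange: 2 × 2 × 6! = 4 × 720 = 2880.

2880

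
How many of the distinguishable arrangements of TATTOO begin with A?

With the first slot taken by A, it remains to arrange the other 5 letters (TTTOO).
Those 5 letters have O appearing twice and T appearing 3 times, giving (5)!/(3!·2!) = 10.

10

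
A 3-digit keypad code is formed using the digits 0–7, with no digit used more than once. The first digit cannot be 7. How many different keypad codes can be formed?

The first digit has 8−1 = 7 choices (anything except 7).
The remaining 2 digits are filled from the other 7 symbols without repetition: 7 × 6 = 42.
Total: 7 × 42 = 294.

294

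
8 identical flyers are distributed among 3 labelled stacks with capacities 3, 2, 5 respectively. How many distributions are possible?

Without the upper bounds there are C(10,2) = 45 ways to split 8 among 3 stacks.
Subtract solutions that violate a single cap (substitute x_i' = x_i − (cap_i+1)): x_1 ≥ 4 gives C(6,2) = 15; x_2 ≥ 3 gives C(7,2) = 21; x_3 ≥ 6 gives C(4,2) = 6. Together 42.
Add back pairs where two caps are both exceeded: 3 + 0 + 0 = 3.
By inclusion–exclusion the count is 45 − 42 + 3 = 6.

6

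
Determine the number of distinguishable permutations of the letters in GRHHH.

The 5 letters of GRHHH have repeats: H appearing 3 times.
The number of distinct arrangements is 5!/(3!) = 120/6 = 20.

20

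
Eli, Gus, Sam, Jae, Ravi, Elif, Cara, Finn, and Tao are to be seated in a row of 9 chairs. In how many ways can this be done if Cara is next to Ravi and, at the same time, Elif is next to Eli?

20160

Treat {Cara,Ravi} as one block (2 orders) and {Elif,Eli} as another (2 orders).
That leaves 7 units to arrange: 2 × 2 × 7! = 4 × 5040 = 20160.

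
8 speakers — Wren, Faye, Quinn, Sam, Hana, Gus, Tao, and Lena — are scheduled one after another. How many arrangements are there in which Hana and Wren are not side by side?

There are 8! = 40320 arrangements in all. If Hana and Wren are adjacent, merging them into one block gives 2·(7)! = 10080 arrangements.
So 40320 − 10080 = 30240 arrangements keep them apart.

30240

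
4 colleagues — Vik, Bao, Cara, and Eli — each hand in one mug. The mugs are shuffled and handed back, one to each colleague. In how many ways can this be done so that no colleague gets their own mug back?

Count assignments avoiding every fixed point. For any j of the 4 colleagues fixed to their own mug, the other 4−j can be arranged in (4−j)! ways.
By inclusion–exclusion this is Σ_{j=0}^{4} (−1)^j C(4,j)·(4−j)!.
Computing: 24 − 24 + 12 − 4 + 1 = 9.

9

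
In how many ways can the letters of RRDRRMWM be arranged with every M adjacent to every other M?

Treat the 2 copies of M as a single block. The multiset to arrange is then {MM, D, R, R, R, R, W}, 7 items in all.
That gives (7)!/(4!) = 210 arrangements.

210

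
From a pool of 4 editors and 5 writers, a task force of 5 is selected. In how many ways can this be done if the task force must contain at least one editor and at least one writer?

Unrestricted: C(9,5) = 126 ways to pick any 5 of the 9.
Subtract selections that omit an entire group: no editors → C(5,5) = 1; no writers → C(4,5) = 0.
Both groups omitted at once is impossible, so 126 − 1 = 125.

125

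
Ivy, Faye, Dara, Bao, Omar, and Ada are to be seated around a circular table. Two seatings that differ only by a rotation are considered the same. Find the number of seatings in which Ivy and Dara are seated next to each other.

Treat {Ivy, Dara} as one unit (2 internal orders) and seat the resulting 5 units around the table: (4)! circular arrangements.
So 2 × (4)! = 2 × 24 = 48.

48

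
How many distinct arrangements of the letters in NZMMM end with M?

12

With the last slot taken by M, it remains to arrange the other 4 letters (NZMM).
Those 4 letters have M appearing twice, giving (4)!/(2!) = 12.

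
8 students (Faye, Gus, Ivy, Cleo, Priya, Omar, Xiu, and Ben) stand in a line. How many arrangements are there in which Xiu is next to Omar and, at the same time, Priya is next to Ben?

Treat {Xiu,Omar} as one block (2 orders) and {Priya,Ben} as another (2 orders).
That leaves 6 units to arrange: 2 × 2 × 6! = 4 × 720 = 2880.

2880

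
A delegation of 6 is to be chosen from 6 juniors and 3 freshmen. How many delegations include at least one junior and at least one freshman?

With no constraint there are C(9,6) = 84 possible selections.
Selections missing a whole group: no juniors → C(3,6) = 0; no freshmen → C(6,6) = 1.
Both groups omitted at once is impossible, so 84 − 1 = 83.

83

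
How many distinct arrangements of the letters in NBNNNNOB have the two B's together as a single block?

42

Treat the 2 copies of B as a single block. The multiset to arrange is then {BB, N, N, N, N, N, O}, 7 items in all.
That gives (7)!/(5!) = 42 arrangements.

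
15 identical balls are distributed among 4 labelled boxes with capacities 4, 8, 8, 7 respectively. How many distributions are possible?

Without the upper bounds there are C(18,3) = 816 ways to split 15 among 4 boxes.
Subtract solutions that violate a single cap (substitute x_i' = x_i − (cap_i+1)): x_1 ≥ 5 gives C(13,3) = 286; x_2 ≥ 9 gives C(9,3) = 84; x_3 ≥ 9 gives C(9,3) = 84; x_4 ≥ 8 gives C(10,3) = 120. Together 574.
Add back pairs where two caps are both exceeded: 4 + 4 + 10 + 0 + 0 + 0 = 18.
By inclusion–exclusion the count is 816 − 574 + 18 = 260.

260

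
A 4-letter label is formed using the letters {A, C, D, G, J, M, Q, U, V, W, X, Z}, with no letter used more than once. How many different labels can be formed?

11880

With no repetition, fill the 4 letters in order: 12 choices, then 11, down to 9.
That product is 12 × 11 × 10 × 9 = 11880.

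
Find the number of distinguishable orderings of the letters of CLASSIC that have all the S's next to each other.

360

Treat the 2 copies of S as a single block. The multiset to arrange is then {SS, A, C, C, I, L}, 6 items in all.
That gives (6)!/(2!) = 360 arrangements.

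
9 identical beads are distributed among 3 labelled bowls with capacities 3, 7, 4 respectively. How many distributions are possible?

17

Ignoring the caps, the number of non-negative solutions to x_1+…+x_3 = 9 is C(11,2) = 55.
Subtract solutions that violate a single cap (substitute x_i' = x_i − (cap_i+1)): x_1 ≥ 4 gives C(7,2) = 21; x_2 ≥ 8 gives C(3,2) = 3; x_3 ≥ 5 gives C(6,2) = 15. Together 39.
Add back pairs where two caps are both exceeded: 0 + 1 + 0 = 1.
By inclusion–exclusion the count is 55 − 39 + 1 = 17.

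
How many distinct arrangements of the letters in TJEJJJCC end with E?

105

Fix E in the last position and arrange the remaining 7 letters.
Those 7 letters have C appearing twice and J appearing 4 times, giving (7)!/(4!·2!) = 105.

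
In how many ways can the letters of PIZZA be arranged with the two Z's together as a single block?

Treat the 2 copies of Z as a single block. The multiset to arrange is then {ZZ, A, I, P}, 4 items in all.
All 4 items are distinct, so there are (4)! = 24 arrangements.

24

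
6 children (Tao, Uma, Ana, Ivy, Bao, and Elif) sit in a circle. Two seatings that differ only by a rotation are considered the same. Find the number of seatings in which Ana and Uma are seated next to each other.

Treat {Ana, Uma} as one unit (2 internal orders) and seat the resulting 5 units around the table: (4)! circular arrangements.
So 2 × (4)! = 2 × 24 = 48.

48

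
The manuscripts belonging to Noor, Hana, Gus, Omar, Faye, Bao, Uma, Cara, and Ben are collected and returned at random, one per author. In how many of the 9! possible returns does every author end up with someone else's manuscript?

133496

Let Aᵢ be the assignments in which author i gets their own manuscript. We want the size of the complement of A₁∪…∪A_9.
By inclusion–exclusion this is Σ_{j=0}^{9} (−1)^j C(9,j)·(9−j)!.
Computing: 362880 − 362880 + 181440 − 60480 + 15120 − 3024 + 504 − 72 + 9 − 1 = 133496.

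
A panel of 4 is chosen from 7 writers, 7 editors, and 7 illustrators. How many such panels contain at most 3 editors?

5950

Split by how many editors are chosen (0 through 3).
Sum: C(7,0)·C(14,4) + C(7,1)·C(14,3) + C(7,2)·C(14,2) + C(7,3)·C(14,1) = 1001 + 2548 + 1911 + 490 = 5950.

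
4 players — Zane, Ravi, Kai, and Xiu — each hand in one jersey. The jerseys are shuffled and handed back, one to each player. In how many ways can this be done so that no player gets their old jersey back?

Count assignments avoiding every fixed point. For any j of the 4 players fixed to their old jersey, the other 4−j can be arranged in (4−j)! ways.
By inclusion–exclusion this is Σ_{j=0}^{4} (−1)^j C(4,j)·(4−j)!.
Computing: 24 − 24 + 12 − 4 + 1 = 9.

9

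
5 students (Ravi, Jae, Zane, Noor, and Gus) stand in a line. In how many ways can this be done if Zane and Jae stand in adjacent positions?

48

Place the 3 others and the Zane-Jae pair as 4 objects in a line; the pair has 2 internal arrangements.
So the count is 2·(4)! = 48.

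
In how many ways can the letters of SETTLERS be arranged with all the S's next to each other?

Treat the 2 copies of S as a single block. The multiset to arrange is then {SS, E, E, L, R, T, T}, 7 items in all.
That gives (7)!/(2!·2!) = 1260 arrangements.

1260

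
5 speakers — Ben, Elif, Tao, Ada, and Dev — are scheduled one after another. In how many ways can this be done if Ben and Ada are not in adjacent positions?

Of the 5! = 120 arrangements, those with Ben and Ada adjacent number 2 × 4! = 48 (treat the pair as a block with 2 internal orders).
So 120 − 48 = 72 arrangements keep them apart.

72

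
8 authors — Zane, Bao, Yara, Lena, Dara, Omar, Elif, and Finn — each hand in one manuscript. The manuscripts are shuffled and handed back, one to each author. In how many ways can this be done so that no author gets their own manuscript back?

This is the derangement count D_8: permutations of 8 items with no fixed point.
By inclusion–exclusion this is Σ_{j=0}^{8} (−1)^j C(8,j)·(8−j)!.
Computing: 40320 − 40320 + 20160 − 6720 + 1680 − 336 + 56 − 8 + 1 = 14833.

14833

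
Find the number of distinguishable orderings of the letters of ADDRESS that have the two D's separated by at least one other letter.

900

There are 7!/(2!·2!) = 1260 arrangements of ADDRESS in total.
If the two D's are adjacent, glue them into one block, leaving 6 items to arrange: (6)!/(2!) = 360 ways.
Subtracting, 1260 − 360 = 900 arrangements keep the D's apart.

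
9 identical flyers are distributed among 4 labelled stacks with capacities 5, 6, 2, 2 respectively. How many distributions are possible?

By stars and bars, unrestricted non-negative solutions to x_1+…+x_4 = 9 number C(9+3,3) = 220.
Subtract solutions that violate a single cap (substitute x_i' = x_i − (cap_i+1)): x_1 ≥ 6 gives C(6,3) = 20; x_2 ≥ 7 gives C(5,3) = 10; x_3 ≥ 3 gives C(9,3) = 84; x_4 ≥ 3 gives C(9,3) = 84. Together 198.
Add back pairs where two caps are both exceeded: 0 + 1 + 1 + 0 + 0 + 20 = 22.
By inclusion–exclusion the count is 220 − 198 + 22 = 44.

44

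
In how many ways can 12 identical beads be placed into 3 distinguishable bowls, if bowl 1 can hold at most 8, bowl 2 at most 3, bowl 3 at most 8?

26

By stars and bars, unrestricted non-negative solutions to x_1+…+x_3 = 12 number C(12+2,2) = 91.
Subtract solutions that violate a single cap (substitute x_i' = x_i − (cap_i+1)): x_1 ≥ 9 gives C(5,2) = 10; x_2 ≥ 4 gives C(10,2) = 45; x_3 ≥ 9 gives C(5,2) = 10. Together 65.
No two caps can be exceeded simultaneously, so the pair terms are all 0.
By inclusion–exclusion the count is 91 − 65 + 0 = 26.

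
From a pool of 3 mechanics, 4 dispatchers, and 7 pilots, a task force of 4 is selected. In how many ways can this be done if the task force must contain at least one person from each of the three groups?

462

With no constraint there are C(14,4) = 1001 possible selections.
Selections missing a whole group: no mechanics → C(11,4) = 330; no dispatchers → C(10,4) = 210; no pilots → C(7,4) = 35.
Add back selections omitting two groups (i.e. drawn from a single group): C(3,4) + C(4,4) + C(7,4) = 36.
By inclusion–exclusion: 1001 − 575 + 36 = 462.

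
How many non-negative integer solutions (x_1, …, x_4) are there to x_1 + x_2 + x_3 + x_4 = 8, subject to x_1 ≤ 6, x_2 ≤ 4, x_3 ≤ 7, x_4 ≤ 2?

85

Ignoring the caps, the number of non-negative solutions to x_1+…+x_4 = 8 is C(11,3) = 165.
Subtract solutions that violate a single cap (substitute x_i' = x_i − (cap_i+1)): x_1 ≥ 7 gives C(4,3) = 4; x_2 ≥ 5 gives C(6,3) = 20; x_3 ≥ 8 gives C(3,3) = 1; x_4 ≥ 3 gives C(8,3) = 56. Together 81.
Add back pairs where two caps are both exceeded: 0 + 0 + 0 + 0 + 1 + 0 = 1.
By inclusion–exclusion the count is 165 − 81 + 1 = 85.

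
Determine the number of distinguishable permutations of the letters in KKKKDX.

Letter multiplicities in KKKKDX: D×1, K×4, X×1.
The number of distinct arrangements is 6!/(4!) = 720/24 = 30.

30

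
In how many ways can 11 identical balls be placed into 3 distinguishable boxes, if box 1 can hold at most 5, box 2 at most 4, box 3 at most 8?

By stars and bars, unrestricted non-negative solutions to x_1+…+x_3 = 11 number C(11+2,2) = 78.
Subtract solutions that violate a single cap (substitute x_i' = x_i − (cap_i+1)): x_1 ≥ 6 gives C(7,2) = 21; x_2 ≥ 5 gives C(8,2) = 28; x_3 ≥ 9 gives C(4,2) = 6. Together 55.
Add back pairs where two caps are both exceeded: 1 + 0 + 0 = 1.
By inclusion–exclusion the count is 78 − 55 + 1 = 24.

24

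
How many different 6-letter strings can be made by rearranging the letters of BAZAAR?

BAZAAR has 6 letters with A appearing 3 times.
The number of distinct arrangements is 6!/(3!) = 720/6 = 120.

120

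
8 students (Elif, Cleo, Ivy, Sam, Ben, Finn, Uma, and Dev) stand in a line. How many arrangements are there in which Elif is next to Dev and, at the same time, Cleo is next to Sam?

2880

Treat {Elif,Dev} as one block (2 orders) and {Cleo,Sam} as another (2 orders).
That leaves 6 units to arrange: 2 × 2 × 6! = 4 × 720 = 2880.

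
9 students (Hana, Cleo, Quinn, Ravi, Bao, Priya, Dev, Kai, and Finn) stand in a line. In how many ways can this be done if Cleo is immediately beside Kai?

80640

Treat {Cleo, Kai} as a single unit. There are 8 units to order, and the pair itself can be ordered 2 ways.
So the count is 2·(8)! = 80640.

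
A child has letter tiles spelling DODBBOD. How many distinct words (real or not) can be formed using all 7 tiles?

DODBBOD has 7 letters with B appearing twice, D appearing 3 times, and O appearing twice.
Dividing 7! = 5040 by 3!·2!·2! = 24 for the repeated letters gives 210.

210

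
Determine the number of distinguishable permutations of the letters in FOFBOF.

60

The 6 letters of FOFBOF have repeats: F appearing 3 times and O appearing twice.
Dividing 6! = 720 by 3!·2! = 12 for the repeated letters gives 60.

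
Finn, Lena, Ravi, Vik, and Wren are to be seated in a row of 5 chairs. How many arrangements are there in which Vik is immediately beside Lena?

48

Treat {Vik, Lena} as a single unit. There are 4 units to order, and the pair itself can be ordered 2 ways.
That gives 2 × 4! = 2 × 24 = 48.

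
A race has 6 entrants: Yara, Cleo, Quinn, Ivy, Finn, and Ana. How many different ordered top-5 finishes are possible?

720

There are 6 choices for 1st place, 5 for 2nd, and so on down to 2 for position 5.
That gives 6 × 5 × 4 × 3 × 2 = 720.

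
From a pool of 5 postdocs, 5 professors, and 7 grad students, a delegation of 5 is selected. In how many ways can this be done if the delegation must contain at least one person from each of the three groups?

4375

Unrestricted: C(17,5) = 6188 ways to pick any 5 of the 17.
Subtract selections that omit an entire group: no postdocs → C(12,5) = 792; no professors → C(12,5) = 792; no grad students → C(10,5) = 252.
Add back selections omitting two groups (i.e. drawn from a single group): C(5,5) + C(5,5) + C(7,5) = 23.
By inclusion–exclusion: 6188 − 1836 + 23 = 4375.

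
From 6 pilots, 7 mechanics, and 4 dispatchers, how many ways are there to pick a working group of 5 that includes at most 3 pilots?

Split by how many pilots are chosen (0 through 3).
Sum: C(6,0)·C(11,5) + C(6,1)·C(11,4) + C(6,2)·C(11,3) + C(6,3)·C(11,2) = 462 + 1980 + 2475 + 1100 = 6017.

6017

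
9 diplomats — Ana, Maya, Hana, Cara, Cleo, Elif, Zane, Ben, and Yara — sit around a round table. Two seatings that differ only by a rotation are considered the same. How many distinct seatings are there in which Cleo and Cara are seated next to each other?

Treat {Cleo, Cara} as one unit (2 internal orders) and seat the resulting 8 units around the table: (7)! circular arrangements.
So 2 × (7)! = 2 × 5040 = 10080.

10080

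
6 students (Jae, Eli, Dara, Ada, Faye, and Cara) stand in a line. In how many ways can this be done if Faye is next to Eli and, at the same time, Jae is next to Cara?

Treat {Faye,Eli} as one block (2 orders) and {Jae,Cara} as another (2 orders).
That leaves 4 units to arrange: 2 × 2 × 4! = 4 × 24 = 96.

96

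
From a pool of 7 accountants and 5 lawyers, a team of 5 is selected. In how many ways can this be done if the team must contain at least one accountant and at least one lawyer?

Unrestricted: C(12,5) = 792 ways to pick any 5 of the 12.
Subtract selections that omit an entire group: no accountants → C(5,5) = 1; no lawyers → C(7,5) = 21.
Both groups omitted at once is impossible, so 792 − 22 = 770.

770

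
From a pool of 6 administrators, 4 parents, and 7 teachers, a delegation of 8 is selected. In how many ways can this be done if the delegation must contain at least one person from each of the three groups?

22813

Total 8-person selections from all 17: C(17,8) = 24310.
Selections missing a whole group: no administrators → C(11,8) = 165; no parents → C(13,8) = 1287; no teachers → C(10,8) = 45.
Add back selections omitting two groups (i.e. drawn from a single group): C(6,8) + C(4,8) + C(7,8) = 0.
By inclusion–exclusion: 24310 − 1497 + 0 = 22813.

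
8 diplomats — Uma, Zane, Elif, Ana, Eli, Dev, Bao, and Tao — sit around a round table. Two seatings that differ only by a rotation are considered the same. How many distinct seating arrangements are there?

5040

Fix one person's seat to break rotational symmetry; the remaining 7 people can be arranged in (7)! = 5040 ways.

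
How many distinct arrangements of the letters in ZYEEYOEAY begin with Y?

With the first slot taken by Y, it remains to arrange the other 8 letters (ZEEYOEAY).
Those 8 letters have E appearing 3 times and Y appearing twice, giving (8)!/(3!·2!) = 3360.

3360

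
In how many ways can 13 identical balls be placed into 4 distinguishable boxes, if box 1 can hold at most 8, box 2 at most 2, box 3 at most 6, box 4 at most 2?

By stars and bars, unrestricted non-negative solutions to x_1+…+x_4 = 13 number C(13+3,3) = 560.
Subtract solutions that violate a single cap (substitute x_i' = x_i − (cap_i+1)): x_1 ≥ 9 gives C(7,3) = 35; x_2 ≥ 3 gives C(13,3) = 286; x_3 ≥ 7 gives C(9,3) = 84; x_4 ≥ 3 gives C(13,3) = 286. Together 691.
Add back pairs where two caps are both exceeded: 4 + 0 + 4 + 20 + 120 + 20 = 168.
Subtract triples: 0 + 0 + 0 + 1 = 1.
By inclusion–exclusion the count is 560 − 691 + 168 − 1 = 36.

36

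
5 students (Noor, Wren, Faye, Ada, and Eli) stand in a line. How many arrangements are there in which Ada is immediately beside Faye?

48

Glue Ada and Faye into one block (2 internal orders), leaving 4 units to arrange in a row.
That gives 2 × 4! = 2 × 24 = 48.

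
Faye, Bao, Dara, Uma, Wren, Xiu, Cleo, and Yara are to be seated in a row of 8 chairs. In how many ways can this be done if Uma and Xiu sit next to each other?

Treat {Uma, Xiu} as a single unit. There are 7 units to order, and the pair itself can be ordered 2 ways.
So the count is 2·(7)! = 10080.

10080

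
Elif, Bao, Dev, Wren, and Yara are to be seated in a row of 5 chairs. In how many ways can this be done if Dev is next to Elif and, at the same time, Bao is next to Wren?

Treat {Dev,Elif} as one block (2 orders) and {Bao,Wren} as another (2 orders).
That leaves 3 units to arrange: 2 × 2 × 3! = 4 × 6 = 24.

24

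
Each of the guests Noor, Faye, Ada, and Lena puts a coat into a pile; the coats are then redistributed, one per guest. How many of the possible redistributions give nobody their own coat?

Let Aᵢ be the assignments in which guest i gets their own coat. We want the size of the complement of A₁∪…∪A_4.
By inclusion–exclusion this is Σ_{j=0}^{4} (−1)^j C(4,j)·(4−j)!.
Computing: 24 − 24 + 12 − 4 + 1 = 9.

9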